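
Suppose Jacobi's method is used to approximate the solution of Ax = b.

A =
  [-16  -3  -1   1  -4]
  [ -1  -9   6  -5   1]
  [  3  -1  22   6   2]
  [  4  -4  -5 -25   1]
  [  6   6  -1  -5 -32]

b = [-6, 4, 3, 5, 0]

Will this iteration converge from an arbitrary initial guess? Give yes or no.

A = D + L + U where D = diag(-16, -9, 22, -25, -32).
Jacobi T = -D⁻¹(L+U): T[3,4] = -(1)/(-25) = +0.0400; T[3,3] = 0.
  T[0,:] = [+0.0000  -0.1875  -0.0625  +0.0625  -0.2500]
  T[1,:] = [-0.1111  +0.0000  +0.6667  -0.5556  +0.1111]
  T[2,:] = [-0.1364  +0.0455  +0.0000  -0.2727  -0.0909]
  T[3,:] = [+0.1600  -0.1600  -0.2000  +0.0000  +0.0400]
  T[4,:] = [+0.1875  +0.1875  -0.0312  -0.1562  +0.0000]
|eigenvalues of T|: 0.6099, 0.3007, 0.3007, 0.2811, 0.2811.
ρ(T) = max|λ| = 0.6099; 0.6099 < 1, so it converges for any x₀.

yes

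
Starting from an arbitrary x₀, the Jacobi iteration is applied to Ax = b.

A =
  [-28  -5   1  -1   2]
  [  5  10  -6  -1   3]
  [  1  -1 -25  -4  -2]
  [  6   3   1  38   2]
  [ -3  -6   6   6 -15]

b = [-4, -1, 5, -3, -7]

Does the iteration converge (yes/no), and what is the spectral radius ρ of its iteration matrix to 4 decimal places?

yes, ρ = 0.4338

A = D + L + U where D = diag(-28, 10, -25, 38, -15).
Jacobi: T = -D⁻¹(L+U), T[1,4] = -(3)/(10) = -0.3000; T[1,1] = 0.
  T[0,:] = [+0.0000 -0.1786 +0.0357 -0.0357 +0.0714]
  T[1,:] = [-0.5000 +0.0000 +0.6000 +0.1000 -0.3000]
  T[2,:] = [+0.0400 -0.0400 +0.0000 -0.1600 -0.0800]
  T[3,:] = [-0.1579 -0.0789 -0.0263 +0.0000 -0.0526]
  T[4,:] = [-0.2000 -0.4000 +0.4000 +0.4000 +0.0000]
|roots of det(T-λI)|: 0.4338, 0.3414, 0.3414, 0.1819, 0.1274.
spectral radius ρ = 0.4338; 0.4338 < 1 ⇒ converges.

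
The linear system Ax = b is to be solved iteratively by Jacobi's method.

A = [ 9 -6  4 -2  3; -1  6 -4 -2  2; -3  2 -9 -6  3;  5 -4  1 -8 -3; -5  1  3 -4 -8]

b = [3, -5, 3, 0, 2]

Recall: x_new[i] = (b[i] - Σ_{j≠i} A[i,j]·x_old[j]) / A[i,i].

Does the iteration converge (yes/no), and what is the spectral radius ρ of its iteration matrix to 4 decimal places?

Split A = D + L + U, D = diag(9, 6, -9, -8, -8).
T_J = -D⁻¹(L+U): T[2,4] = -(3)/(-9) = +0.3333; T[2,2] = 0.
  T[0,:] = [+0.0000  +0.6667  -0.4444  +0.2222  -0.3333]
  T[1,:] = [+0.1667  +0.0000  +0.6667  +0.3333  -0.3333]
  T[2,:] = [-0.3333  +0.2222  +0.0000  -0.6667  +0.3333]
  T[3,:] = [+0.6250  -0.5000  +0.1250  +0.0000  -0.3750]
  T[4,:] = [-0.6250  +0.1250  +0.3750  -0.5000  +0.0000]
|eigenvalues of T|: 1.1429, 0.8064, 0.8064, 0.4174, 0.3816.
spectral radius ρ = 1.1429; 1.1429 > 1 ⇒ diverges.

no, ρ = 1.1429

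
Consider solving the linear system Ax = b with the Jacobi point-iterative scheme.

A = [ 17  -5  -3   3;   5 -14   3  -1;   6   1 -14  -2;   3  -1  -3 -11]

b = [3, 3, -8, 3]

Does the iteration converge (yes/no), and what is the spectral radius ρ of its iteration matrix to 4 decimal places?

Split A = D + L + U, D = diag(17, -14, -14, -11).
Jacobi: T = -D⁻¹(L+U), T[1,3] = -(-1)/(-14) = -0.0714; T[1,1] = 0.
  T[0,:] = [+0.0000  +0.2941  +0.1765  -0.1765]
  T[1,:] = [+0.3571  +0.0000  +0.2143  -0.0714]
  T[2,:] = [+0.4286  +0.0714  +0.0000  -0.1429]
  T[3,:] = [+0.2727  -0.0909  -0.2727  +0.0000]
|roots of det(T-λI)|: 0.5330, 0.3111, 0.3111, 0.0111.
ρ = 0.5330; 0.5330 < 1, so it converges for any x₀.

yes, ρ = 0.5330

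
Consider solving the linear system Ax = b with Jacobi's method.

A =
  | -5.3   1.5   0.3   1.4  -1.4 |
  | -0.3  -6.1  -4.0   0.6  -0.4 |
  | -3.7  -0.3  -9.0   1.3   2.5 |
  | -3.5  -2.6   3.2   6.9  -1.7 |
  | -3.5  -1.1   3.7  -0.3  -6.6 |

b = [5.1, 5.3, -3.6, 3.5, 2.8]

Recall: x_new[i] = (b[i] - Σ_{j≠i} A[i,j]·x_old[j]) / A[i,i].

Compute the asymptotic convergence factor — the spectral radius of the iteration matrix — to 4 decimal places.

0.8307

Write A = D+L+U with D = diag(-5.3, -6.1, -9, 6.9, -6.6).
Jacobi T = -D⁻¹(L+U): T[4,3] = -(-0.3)/(-6.6) = -0.0455; T[4,4] = 0.
  T[0,:] = [+0.0000, +0.2830, +0.0566, +0.2642, -0.2642]
  T[1,:] = [-0.0492, +0.0000, -0.6557, +0.0984, -0.0656]
  T[2,:] = [-0.4111, -0.0333, +0.0000, +0.1444, +0.2778]
  T[3,:] = [+0.5072, +0.3768, -0.4638, +0.0000, +0.2464]
  T[4,:] = [-0.5303, -0.1667, +0.5606, -0.0455, +0.0000]
|eigenvalues of T|: 0.8307, 0.4583, 0.4583, 0.2620, 0.2620.
ρ(T) = max|λ| = 0.8307; 0.8307 < 1 ⇒ converges.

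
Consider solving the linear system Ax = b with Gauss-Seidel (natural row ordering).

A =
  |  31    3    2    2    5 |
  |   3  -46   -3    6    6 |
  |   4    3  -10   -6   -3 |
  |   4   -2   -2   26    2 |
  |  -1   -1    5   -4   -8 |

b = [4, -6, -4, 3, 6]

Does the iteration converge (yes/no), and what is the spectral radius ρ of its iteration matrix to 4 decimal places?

Split A = D + L + U, D = diag(31, -46, -10, 26, -8).
T_GS = -(D+L)⁻¹U: row 0 first, T[0,2] = -(2)/(31) = -0.0645; later rows by forward substitution.
  T[0,:] = [+0.0000 -0.0968 -0.0645 -0.0645 -0.1613]
  T[1,:] = [+0.0000 -0.0063 -0.0694 +0.1262 +0.1199]
  T[2,:] = [+0.0000 -0.0406 -0.0466 -0.5879 -0.3285]
  T[3,:] = [+0.0000 +0.0113 +0.0010 -0.0256 -0.0682]
  T[4,:] = [+0.0000 -0.0181 -0.0129 -0.3624 -0.1661]
|λ(T)| sorted: 0.2845, 0.0755, 0.0627, 0.0271, 0.0000.
ρ = 0.2845; 0.2845 < 1 ⇒ converges.

yes, ρ = 0.2845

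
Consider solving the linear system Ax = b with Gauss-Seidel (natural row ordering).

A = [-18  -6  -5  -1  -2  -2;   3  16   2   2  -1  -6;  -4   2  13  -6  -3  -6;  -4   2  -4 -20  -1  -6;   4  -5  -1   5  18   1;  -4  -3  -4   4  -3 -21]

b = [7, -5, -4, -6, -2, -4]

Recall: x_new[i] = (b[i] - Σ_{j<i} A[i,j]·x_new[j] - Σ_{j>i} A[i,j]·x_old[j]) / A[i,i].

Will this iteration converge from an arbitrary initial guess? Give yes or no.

Split A = D + L + U, D = diag(-18, 16, 13, -20, 18, -21).
T_GS = -(D+L)⁻¹U: row 0 first, T[0,1] = -(-6)/(-18) = -0.3333; later rows by forward substitution.
  T[0,:] = [+0.0000 -0.3333 -0.2778 -0.0556 -0.1111 -0.1111]
  T[1,:] = [+0.0000 +0.0625 -0.0729 -0.1146 +0.0833 +0.3958]
  T[2,:] = [+0.0000 -0.1122 -0.0743 +0.4621 +0.1838 +0.3665]
  T[3,:] = [+0.0000 +0.0954 +0.0631 -0.0928 -0.0562 -0.3115]
  T[4,:] = [+0.0000 +0.0587 +0.0198 +0.0320 +0.0737 +0.1860]
  T[5,:] = [+0.0000 +0.0857 +0.0867 -0.0833 -0.0470 -0.1911]
eigenvalue magnitudes: 0.5184, 0.1919, 0.1067, 0.1067, 0.0090, 0.0000.
ρ = 0.5184; 0.5184 < 1: convergent.

yes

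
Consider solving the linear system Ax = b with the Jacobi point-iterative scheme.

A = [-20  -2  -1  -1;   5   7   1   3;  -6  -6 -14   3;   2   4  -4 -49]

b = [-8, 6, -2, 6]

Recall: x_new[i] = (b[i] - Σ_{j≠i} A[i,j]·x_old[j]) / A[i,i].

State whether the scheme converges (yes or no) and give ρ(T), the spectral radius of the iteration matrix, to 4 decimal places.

Let D = diag(-20, 7, -14, -49); L, U the strict triangles.
Jacobi: T = -D⁻¹(L+U), T[1,2] = -(1)/(7) = -0.1429; T[1,1] = 0.
  T[0,:] = [+0.0000  -0.1000  -0.0500  -0.0500]
  T[1,:] = [-0.7143  +0.0000  -0.1429  -0.4286]
  T[2,:] = [-0.4286  -0.4286  +0.0000  +0.2143]
  T[3,:] = [+0.0408  +0.0816  -0.0816  +0.0000]
eigenvalue magnitudes: 0.4523, 0.2332, 0.2332, 0.2032.
ρ = 0.4523; 0.4523 < 1 ⇒ converges.

yes, ρ = 0.4523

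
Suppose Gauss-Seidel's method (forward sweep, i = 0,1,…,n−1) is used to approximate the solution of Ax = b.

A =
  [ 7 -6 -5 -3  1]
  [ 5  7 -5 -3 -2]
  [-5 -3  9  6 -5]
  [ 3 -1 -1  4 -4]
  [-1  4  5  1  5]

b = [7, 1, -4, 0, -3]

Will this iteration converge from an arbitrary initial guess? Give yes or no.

Write A = D+L+U with D = diag(7, 7, 9, 4, 5).
T_GS = -(D+L)⁻¹U: row 0 first, T[0,2] = -(-5)/(7) = +0.7143; later rows by forward substitution.
  T[0,:] = [+0.0000 +0.8571 +0.7143 +0.4286 -0.1429]
  T[1,:] = [+0.0000 -0.6122 +0.2041 +0.1224 +0.3878]
  T[2,:] = [+0.0000 +0.2721 +0.4649 -0.3878 +0.6054]
  T[3,:] = [+0.0000 -0.7279 -0.3685 -0.3878 +1.3554]
  T[4,:] = [+0.0000 +0.5347 -0.4116 +0.4531 -1.2153]
moduli |λ_i(T)| = 1.6553, 0.7437, 0.5215, 0.1272, 0.0000.
ρ = 1.6553; 1.6553 > 1: divergent.

no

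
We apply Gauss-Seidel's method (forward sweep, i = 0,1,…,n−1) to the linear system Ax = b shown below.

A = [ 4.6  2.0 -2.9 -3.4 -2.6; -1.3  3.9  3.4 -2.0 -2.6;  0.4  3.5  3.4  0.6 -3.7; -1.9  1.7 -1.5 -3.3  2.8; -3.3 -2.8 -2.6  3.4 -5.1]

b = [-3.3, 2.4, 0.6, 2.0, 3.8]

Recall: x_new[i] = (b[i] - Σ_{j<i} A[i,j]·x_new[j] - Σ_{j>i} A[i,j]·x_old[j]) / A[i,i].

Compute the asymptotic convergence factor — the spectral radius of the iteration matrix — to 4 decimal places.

Let D = diag(4.6, 3.9, 3.4, -3.3, -5.1); L, U the strict triangles.
Gauss-Seidel: T = -(D+L)⁻¹U, row 0 first, T[0,2] = -(-2.9)/(4.6) = +0.6304; later rows by forward substitution.
  T[0,:] = [+0.0000 -0.4348 +0.6304 +0.7391 +0.5652]
  T[1,:] = [+0.0000 -0.1449 -0.6616 +0.7592 +0.8551]
  T[2,:] = [+0.0000 +0.2003 +0.6069 -1.0450 +0.1415]
  T[3,:] = [+0.0000 +0.0846 -0.9797 +0.4405 +0.8992]
  T[4,:] = [+0.0000 +0.3152 -1.0072 -0.0687 -0.3078]
|eigenvalues of T|: 1.6791, 0.7745, 0.7745, 0.0365, 0.0000.
ρ = 1.6791; 1.6791 > 1 ⇒ diverges.

1.6791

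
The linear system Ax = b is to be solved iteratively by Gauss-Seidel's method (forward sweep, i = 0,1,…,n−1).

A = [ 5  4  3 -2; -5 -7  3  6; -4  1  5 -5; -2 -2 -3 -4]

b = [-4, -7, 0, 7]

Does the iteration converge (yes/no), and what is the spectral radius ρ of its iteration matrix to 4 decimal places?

Split A = D + L + U, D = diag(5, -7, 5, -4).
GS T = -(D+L)⁻¹U: row 0 first, T[0,3] = -(-2)/(5) = +0.4000; later rows by forward substitution.
  T[0,:] = [+0.0000 -0.8000 -0.6000 +0.4000]
  T[1,:] = [+0.0000 +0.5714 +0.8571 +0.5714]
  T[2,:] = [+0.0000 -0.7543 -0.6514 +1.2057]
  T[3,:] = [+0.0000 +0.6800 +0.3600 -1.3900]
eigenvalue magnitudes: 1.6703, 0.4358, 0.2355, 0.0000.
spectral radius ρ = 1.6703; 1.6703 > 1 ⇒ diverges.

no, ρ = 1.6703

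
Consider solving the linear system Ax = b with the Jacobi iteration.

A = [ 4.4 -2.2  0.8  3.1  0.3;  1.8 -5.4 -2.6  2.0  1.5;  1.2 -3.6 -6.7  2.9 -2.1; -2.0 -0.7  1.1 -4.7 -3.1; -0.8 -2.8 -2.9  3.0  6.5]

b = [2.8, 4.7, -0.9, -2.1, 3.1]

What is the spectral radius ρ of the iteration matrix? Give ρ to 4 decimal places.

1.1590

Let D = diag(4.4, -5.4, -6.7, -4.7, 6.5); L, U the strict triangles.
Jacobi: T = -D⁻¹(L+U), T[4,1] = -(-2.8)/(6.5) = +0.4308; T[4,4] = 0.
  T[0,:] = [+0.0000  +0.5000  -0.1818  -0.7045  -0.0682]
  T[1,:] = [+0.3333  +0.0000  -0.4815  +0.3704  +0.2778]
  T[2,:] = [+0.1791  -0.5373  +0.0000  +0.4328  -0.3134]
  T[3,:] = [-0.4255  -0.1489  +0.2340  +0.0000  -0.6596]
  T[4,:] = [+0.1231  +0.4308  +0.4462  -0.4615  +0.0000]
moduli |λ_i(T)| = 1.1590, 0.9787, 0.4041, 0.4041, 0.2288.
ρ(T) = max|λ| = 1.1590; 1.1590 > 1, so it fails to converge.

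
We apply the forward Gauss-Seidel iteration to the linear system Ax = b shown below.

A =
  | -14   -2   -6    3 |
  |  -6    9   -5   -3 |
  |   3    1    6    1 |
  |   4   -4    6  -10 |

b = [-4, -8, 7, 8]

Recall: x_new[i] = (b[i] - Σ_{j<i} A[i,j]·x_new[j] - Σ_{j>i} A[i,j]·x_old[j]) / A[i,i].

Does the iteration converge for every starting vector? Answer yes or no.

Write A = D+L+U with D = diag(-14, 9, 6, -10).
Gauss-Seidel: T = -(D+L)⁻¹U, row 0 first, T[0,2] = -(-6)/(-14) = -0.4286; later rows by forward substitution.
  T[0,:] = [+0.0000, -0.1429, -0.4286, +0.2143]
  T[1,:] = [+0.0000, -0.0952, +0.2698, +0.4762]
  T[2,:] = [+0.0000, +0.0873, +0.1693, -0.3532]
  T[3,:] = [+0.0000, +0.0333, -0.1778, -0.3167]
|λ(T)| sorted: 0.5034, 0.2963, 0.0355, 0.0000.
ρ(T) = max|λ| = 0.5034; 0.5034 < 1 ⇒ converges.

yes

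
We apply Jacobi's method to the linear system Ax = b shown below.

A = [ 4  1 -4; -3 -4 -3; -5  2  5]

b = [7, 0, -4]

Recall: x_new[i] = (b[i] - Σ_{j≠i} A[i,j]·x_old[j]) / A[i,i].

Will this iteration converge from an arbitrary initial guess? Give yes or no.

no

A = D + L + U where D = diag(4, -4, 5).
T_J = -D⁻¹(L+U): T[1,0] = -(-3)/(-4) = -0.7500; T[1,1] = 0.
  T[0,:] = [+0.0000  -0.2500  +1.0000]
  T[1,:] = [-0.7500  +0.0000  -0.7500]
  T[2,:] = [+1.0000  -0.4000  +0.0000]
moduli |λ_i(T)| = 1.3588, 1.0000, 0.3588.
ρ(T) = max|λ| = 1.3588; 1.3588 > 1 ⇒ diverges.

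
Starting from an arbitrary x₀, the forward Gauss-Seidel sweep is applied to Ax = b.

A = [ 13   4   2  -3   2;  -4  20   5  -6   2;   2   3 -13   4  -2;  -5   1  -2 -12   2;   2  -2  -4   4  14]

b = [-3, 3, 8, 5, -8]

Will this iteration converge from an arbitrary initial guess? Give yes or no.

A = D + L + U where D = diag(13, 20, -13, -12, 14).
Gauss-Seidel: T = -(D+L)⁻¹U, row 0 first, T[0,4] = -(2)/(13) = -0.1538; later rows by forward substitution.
  T[0,:] = [+0.0000, -0.3077, -0.1538, +0.2308, -0.1538]
  T[1,:] = [+0.0000, -0.0615, -0.2808, +0.3462, -0.1308]
  T[2,:] = [+0.0000, -0.0615, -0.0885, +0.4231, -0.2077]
  T[3,:] = [+0.0000, +0.1333, +0.0554, -0.1378, +0.2545]
  T[4,:] = [+0.0000, -0.0205, -0.0592, +0.1767, -0.1288]
|λ(T)| sorted: 0.5795, 0.1437, 0.1437, 0.0471, 0.0000.
ρ(T) = max|λ| = 0.5795; 0.5795 < 1, so it converges for any x₀.

yes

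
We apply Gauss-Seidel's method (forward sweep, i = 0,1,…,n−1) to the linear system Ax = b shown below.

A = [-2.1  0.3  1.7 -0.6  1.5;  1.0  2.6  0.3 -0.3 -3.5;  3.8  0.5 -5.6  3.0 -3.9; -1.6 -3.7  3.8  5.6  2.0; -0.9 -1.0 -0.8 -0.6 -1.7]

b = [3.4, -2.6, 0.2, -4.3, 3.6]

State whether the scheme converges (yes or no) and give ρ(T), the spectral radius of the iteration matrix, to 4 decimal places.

A = D + L + U where D = diag(-2.1, 2.6, -5.6, 5.6, -1.7).
Gauss-Seidel: T = -(D+L)⁻¹U, row 0 first, T[0,4] = -(1.5)/(-2.1) = +0.7143; later rows by forward substitution.
  T[0,:] = [+0.0000  +0.1429  +0.8095  -0.2857  +0.7143]
  T[1,:] = [+0.0000  -0.0549  -0.4267  +0.2253  +1.0714]
  T[2,:] = [+0.0000  +0.0920  +0.5112  +0.3620  -0.1161]
  T[3,:] = [+0.0000  -0.0579  -0.3976  -0.1784  +0.6336]
  T[4,:] = [+0.0000  -0.0662  -0.2778  -0.0886  -1.1774]
|eigenvalues of T|: 1.1414, 0.3650, 0.3650, 0.0110, 0.0000.
ρ = 1.1414; 1.1414 > 1: divergent.

no, ρ = 1.1414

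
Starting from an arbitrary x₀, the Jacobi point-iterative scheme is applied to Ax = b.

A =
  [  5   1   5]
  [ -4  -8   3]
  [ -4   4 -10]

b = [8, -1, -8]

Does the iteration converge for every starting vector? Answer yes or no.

yes

Diagonal D = diag(5, -8, -10); L, U strict lower/upper.
T_J = -D⁻¹(L+U): T[1,2] = -(3)/(-8) = +0.3750; T[1,1] = 0.
  T[0,:] = [+0.0000, -0.2000, -1.0000]
  T[1,:] = [-0.5000, +0.0000, +0.3750]
  T[2,:] = [-0.4000, +0.4000, +0.0000]
eigenvalue magnitudes: 0.9452, 0.4933, 0.4933.
spectral radius ρ = 0.9452; 0.9452 < 1 ⇒ converges.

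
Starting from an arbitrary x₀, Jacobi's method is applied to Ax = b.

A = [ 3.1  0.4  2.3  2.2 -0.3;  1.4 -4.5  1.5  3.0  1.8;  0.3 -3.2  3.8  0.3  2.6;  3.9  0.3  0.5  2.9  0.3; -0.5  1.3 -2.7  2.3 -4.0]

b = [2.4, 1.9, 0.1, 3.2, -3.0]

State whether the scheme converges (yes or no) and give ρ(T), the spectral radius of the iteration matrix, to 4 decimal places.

Diagonal D = diag(3.1, -4.5, 3.8, 2.9, -4); L, U strict lower/upper.
T_J = -D⁻¹(L+U): T[4,0] = -(-0.5)/(-4) = -0.1250; T[4,4] = 0.
  T[0,:] = [+0.0000  -0.1290  -0.7419  -0.7097  +0.0968]
  T[1,:] = [+0.3111  +0.0000  +0.3333  +0.6667  +0.4000]
  T[2,:] = [-0.0789  +0.8421  +0.0000  -0.0789  -0.6842]
  T[3,:] = [-1.3448  -0.1034  -0.1724  +0.0000  -0.1034]
  T[4,:] = [-0.1250  +0.3250  -0.6750  +0.5750  +0.0000]
|λ(T)| sorted: 1.3543, 0.9194, 0.6194, 0.6074, 0.6074.
spectral radius ρ = 1.3543; 1.3543 > 1 ⇒ diverges.

no, ρ = 1.3543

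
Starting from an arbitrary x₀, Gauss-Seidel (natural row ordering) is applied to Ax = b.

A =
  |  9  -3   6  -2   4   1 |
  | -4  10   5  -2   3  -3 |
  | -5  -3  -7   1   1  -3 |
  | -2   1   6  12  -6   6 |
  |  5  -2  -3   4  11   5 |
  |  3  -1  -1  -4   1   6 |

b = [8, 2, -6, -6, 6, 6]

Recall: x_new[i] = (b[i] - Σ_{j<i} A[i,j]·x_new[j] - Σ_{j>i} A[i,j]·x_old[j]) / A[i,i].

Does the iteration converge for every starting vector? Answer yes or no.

no

Diagonal D = diag(9, 10, -7, 12, 11, 6); L, U strict lower/upper.
Gauss-Seidel: T = -(D+L)⁻¹U, row 0 first, T[0,4] = -(4)/(9) = -0.4444; later rows by forward substitution.
  T[0,:] = [+0.0000  +0.3333  -0.6667  +0.2222  -0.4444  -0.1111]
  T[1,:] = [+0.0000  +0.1333  -0.7667  +0.2889  -0.4778  +0.2556]
  T[2,:] = [+0.0000  -0.2952  +0.8048  -0.1397  +0.6651  -0.4587]
  T[3,:] = [+0.0000  +0.1921  -0.4496  +0.0828  +0.1332  -0.3104]
  T[4,:] = [+0.0000  -0.2776  +0.5466  -0.1167  +0.2481  -0.3698]
  T[5,:] = [+0.0000  -0.0193  -0.0512  -0.0116  +0.3009  -0.1236]
|eigenvalues of T|: 1.4911, 0.2615, 0.2473, 0.2473, 0.1134, 0.0000.
spectral radius ρ = 1.4911; 1.4911 > 1: divergent.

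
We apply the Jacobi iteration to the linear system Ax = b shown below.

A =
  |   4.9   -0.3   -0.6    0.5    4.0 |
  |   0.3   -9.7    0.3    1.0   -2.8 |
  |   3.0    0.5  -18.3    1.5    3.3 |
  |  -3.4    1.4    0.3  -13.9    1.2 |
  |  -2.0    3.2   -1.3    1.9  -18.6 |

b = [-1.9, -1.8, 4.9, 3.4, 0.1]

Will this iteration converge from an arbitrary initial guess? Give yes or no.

A = D + L + U where D = diag(4.9, -9.7, -18.3, -13.9, -18.6).
Jacobi: T = -D⁻¹(L+U), T[1,3] = -(1)/(-9.7) = +0.1031; T[1,1] = 0.
  T[0,:] = [+0.0000  +0.0612  +0.1224  -0.1020  -0.8163]
  T[1,:] = [+0.0309  +0.0000  +0.0309  +0.1031  -0.2887]
  T[2,:] = [+0.1639  +0.0273  +0.0000  +0.0820  +0.1803]
  T[3,:] = [-0.2446  +0.1007  +0.0216  +0.0000  +0.0863]
  T[4,:] = [-0.1075  +0.1720  -0.0699  +0.1022  +0.0000]
moduli |λ_i(T)| = 0.3975, 0.2656, 0.2189, 0.2189, 0.0876.
spectral radius ρ = 0.3975; 0.3975 < 1 ⇒ converges.

yes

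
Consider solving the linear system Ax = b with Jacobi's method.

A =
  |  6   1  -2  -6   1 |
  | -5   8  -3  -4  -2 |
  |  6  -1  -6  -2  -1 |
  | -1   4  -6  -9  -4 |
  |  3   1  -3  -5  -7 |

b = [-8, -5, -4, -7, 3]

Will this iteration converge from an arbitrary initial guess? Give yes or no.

A = D + L + U where D = diag(6, 8, -6, -9, -7).
Jacobi T = -D⁻¹(L+U): T[3,0] = -(-1)/(-9) = -0.1111; T[3,3] = 0.
  T[0,:] = [+0.0000, -0.1667, +0.3333, +1.0000, -0.1667]
  T[1,:] = [+0.6250, +0.0000, +0.3750, +0.5000, +0.2500]
  T[2,:] = [+1.0000, -0.1667, +0.0000, -0.3333, -0.1667]
  T[3,:] = [-0.1111, +0.4444, -0.6667, +0.0000, -0.4444]
  T[4,:] = [+0.4286, +0.1429, -0.4286, -0.7143, +0.0000]
moduli |λ_i(T)| = 1.3315, 0.6377, 0.6377, 0.5669, 0.1243.
ρ = 1.3315; 1.3315 > 1 ⇒ diverges.

no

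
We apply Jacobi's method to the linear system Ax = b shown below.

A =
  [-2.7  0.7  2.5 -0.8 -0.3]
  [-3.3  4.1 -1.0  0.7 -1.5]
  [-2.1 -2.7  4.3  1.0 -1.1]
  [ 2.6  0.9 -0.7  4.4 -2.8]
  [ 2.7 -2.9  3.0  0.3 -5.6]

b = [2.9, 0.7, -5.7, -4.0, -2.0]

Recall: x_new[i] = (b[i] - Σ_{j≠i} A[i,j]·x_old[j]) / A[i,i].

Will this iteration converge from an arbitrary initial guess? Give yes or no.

Write A = D+L+U with D = diag(-2.7, 4.1, 4.3, 4.4, -5.6).
Jacobi T = -D⁻¹(L+U): T[0,3] = -(-0.8)/(-2.7) = -0.2963; T[0,0] = 0.
  T[0,:] = [+0.0000  +0.2593  +0.9259  -0.2963  -0.1111]
  T[1,:] = [+0.8049  +0.0000  +0.2439  -0.1707  +0.3659]
  T[2,:] = [+0.4884  +0.6279  +0.0000  -0.2326  +0.2558]
  T[3,:] = [-0.5909  -0.2045  +0.1591  +0.0000  +0.6364]
  T[4,:] = [+0.4821  -0.5179  +0.5357  +0.0536  +0.0000]
|eigenvalues of T|: 1.2543, 0.7659, 0.7659, 0.3204, 0.2006.
ρ(T) = max|λ| = 1.2543; 1.2543 > 1: divergent.

no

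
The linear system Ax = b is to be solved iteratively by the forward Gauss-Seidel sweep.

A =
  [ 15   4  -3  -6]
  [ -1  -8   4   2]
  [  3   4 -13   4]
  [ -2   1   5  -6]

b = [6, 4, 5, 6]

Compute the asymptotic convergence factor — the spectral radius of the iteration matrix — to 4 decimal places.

0.5470

Write A = D+L+U with D = diag(15, -8, -13, -6).
GS T = -(D+L)⁻¹U: row 0 first, T[0,2] = -(-3)/(15) = +0.2000; later rows by forward substitution.
  T[0,:] = [+0.0000, -0.2667, +0.2000, +0.4000]
  T[1,:] = [+0.0000, +0.0333, +0.4750, +0.2000]
  T[2,:] = [+0.0000, -0.0513, +0.1923, +0.4615]
  T[3,:] = [+0.0000, +0.0517, +0.1728, +0.2846]
|eigenvalues of T|: 0.5470, 0.1581, 0.1581, 0.0000.
spectral radius ρ = 0.5470; 0.5470 < 1, so it converges for any x₀.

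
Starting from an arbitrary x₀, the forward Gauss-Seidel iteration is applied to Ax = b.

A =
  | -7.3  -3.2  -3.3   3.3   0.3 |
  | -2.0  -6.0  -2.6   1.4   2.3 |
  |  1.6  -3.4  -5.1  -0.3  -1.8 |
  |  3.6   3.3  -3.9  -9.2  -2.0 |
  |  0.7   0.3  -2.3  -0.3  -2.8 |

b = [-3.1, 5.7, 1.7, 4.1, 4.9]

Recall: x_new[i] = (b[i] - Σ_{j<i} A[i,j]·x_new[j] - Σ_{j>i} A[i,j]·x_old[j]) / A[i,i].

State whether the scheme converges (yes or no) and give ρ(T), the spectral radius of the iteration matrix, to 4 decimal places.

yes, ρ = 0.8316

Let D = diag(-7.3, -6, -5.1, -9.2, -2.8); L, U the strict triangles.
GS T = -(D+L)⁻¹U: row 0 first, T[0,4] = -(0.3)/(-7.3) = +0.0411; later rows by forward substitution.
  T[0,:] = [+0.0000 -0.4384 -0.4521 +0.4521 +0.0411]
  T[1,:] = [+0.0000 +0.1461 -0.2826 +0.0826 +0.3696]
  T[2,:] = [+0.0000 -0.2349 +0.0466 +0.0279 -0.5865]
  T[3,:] = [+0.0000 -0.0195 -0.2980 +0.1947 +0.1799]
  T[4,:] = [+0.0000 +0.1011 -0.1497 +0.0781 +0.5123]
|λ(T)| sorted: 0.8316, 0.1000, 0.0855, 0.0855, 0.0000.
ρ = 0.8316; 0.8316 < 1: convergent.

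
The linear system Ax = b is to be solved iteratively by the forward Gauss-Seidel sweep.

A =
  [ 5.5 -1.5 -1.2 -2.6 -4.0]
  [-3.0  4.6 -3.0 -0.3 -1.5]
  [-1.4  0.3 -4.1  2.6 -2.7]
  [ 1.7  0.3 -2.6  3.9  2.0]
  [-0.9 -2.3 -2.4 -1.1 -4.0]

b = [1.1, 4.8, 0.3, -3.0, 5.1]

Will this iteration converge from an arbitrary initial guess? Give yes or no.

Diagonal D = diag(5.5, 4.6, -4.1, 3.9, -4); L, U strict lower/upper.
T_GS = -(D+L)⁻¹U: row 0 first, T[0,1] = -(-1.5)/(5.5) = +0.2727; later rows by forward substitution.
  T[0,:] = [+0.0000 +0.2727 +0.2182 +0.4727 +0.7273]
  T[1,:] = [+0.0000 +0.1779 +0.7945 +0.3735 +0.8004]
  T[2,:] = [+0.0000 -0.0801 -0.0164 +0.5001 -0.8483]
  T[3,:] = [+0.0000 -0.1860 -0.1671 +0.0986 -1.4569]
  T[4,:] = [+0.0000 -0.0644 -0.4501 -0.6483 +0.2858]
|roots of det(T-λI)|: 1.3685, 0.5859, 0.1274, 0.1274, 0.0000.
spectral radius ρ = 1.3685; 1.3685 > 1: divergent.

no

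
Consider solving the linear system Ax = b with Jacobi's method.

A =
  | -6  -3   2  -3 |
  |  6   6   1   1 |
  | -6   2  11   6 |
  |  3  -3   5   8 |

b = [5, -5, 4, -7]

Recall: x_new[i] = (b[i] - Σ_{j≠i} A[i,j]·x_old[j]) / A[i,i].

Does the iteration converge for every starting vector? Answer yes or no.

Split A = D + L + U, D = diag(-6, 6, 11, 8).
Jacobi T = -D⁻¹(L+U): T[1,0] = -(6)/(6) = -1.0000; T[1,1] = 0.
  T[0,:] = [+0.0000 -0.5000 +0.3333 -0.5000]
  T[1,:] = [-1.0000 +0.0000 -0.1667 -0.1667]
  T[2,:] = [+0.5455 -0.1818 +0.0000 -0.5455]
  T[3,:] = [-0.3750 +0.3750 -0.6250 +0.0000]
eigenvalue magnitudes: 1.2515, 0.6874, 0.6874, 0.0641.
ρ = 1.2515; 1.2515 > 1 ⇒ diverges.

no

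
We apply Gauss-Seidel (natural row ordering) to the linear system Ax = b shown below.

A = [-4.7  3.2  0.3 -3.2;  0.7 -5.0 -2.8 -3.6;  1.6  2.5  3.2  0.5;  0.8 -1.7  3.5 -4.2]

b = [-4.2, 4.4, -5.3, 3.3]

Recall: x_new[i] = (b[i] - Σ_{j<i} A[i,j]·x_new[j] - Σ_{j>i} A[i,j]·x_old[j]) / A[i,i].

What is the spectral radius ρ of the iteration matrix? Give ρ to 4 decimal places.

Split A = D + L + U, D = diag(-4.7, -5, 3.2, -4.2).
T_GS = -(D+L)⁻¹U: row 0 first, T[0,1] = -(3.2)/(-4.7) = +0.6809; later rows by forward substitution.
  T[0,:] = [+0.0000  +0.6809  +0.0638  -0.6809]
  T[1,:] = [+0.0000  +0.0953  -0.5511  -0.8153]
  T[2,:] = [+0.0000  -0.4149  +0.3986  +0.8211]
  T[3,:] = [+0.0000  -0.2546  +0.5674  +0.8846]
|roots of det(T-λI)|: 1.6428, 0.2348, 0.0294, 0.0000.
ρ(T) = max|λ| = 1.6428; 1.6428 > 1 ⇒ diverges.

1.6428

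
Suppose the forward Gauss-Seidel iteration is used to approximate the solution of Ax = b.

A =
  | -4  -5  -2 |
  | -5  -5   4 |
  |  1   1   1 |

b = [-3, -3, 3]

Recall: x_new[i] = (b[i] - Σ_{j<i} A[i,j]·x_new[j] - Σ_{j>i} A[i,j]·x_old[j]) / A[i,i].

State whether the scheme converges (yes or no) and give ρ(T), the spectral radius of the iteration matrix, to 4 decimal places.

Split A = D + L + U, D = diag(-4, -5, 1).
GS T = -(D+L)⁻¹U: row 0 first, T[0,1] = -(-5)/(-4) = -1.2500; later rows by forward substitution.
  T[0,:] = [+0.0000  -1.2500  -0.5000]
  T[1,:] = [+0.0000  +1.2500  +1.3000]
  T[2,:] = [+0.0000  +0.0000  -0.8000]
|roots of det(T-λI)|: 1.2500, 0.8000, 0.0000.
spectral radius ρ = 1.2500; 1.2500 > 1 ⇒ diverges.

no, ρ = 1.2500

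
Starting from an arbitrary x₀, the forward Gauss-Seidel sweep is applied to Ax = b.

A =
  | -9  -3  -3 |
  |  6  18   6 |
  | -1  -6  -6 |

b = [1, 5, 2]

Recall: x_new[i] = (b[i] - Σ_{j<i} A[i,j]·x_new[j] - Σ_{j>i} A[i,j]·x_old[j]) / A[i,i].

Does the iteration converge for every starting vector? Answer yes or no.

A = D + L + U where D = diag(-9, 18, -6).
Gauss-Seidel: T = -(D+L)⁻¹U, row 0 first, T[0,2] = -(-3)/(-9) = -0.3333; later rows by forward substitution.
  T[0,:] = [+0.0000, -0.3333, -0.3333]
  T[1,:] = [+0.0000, +0.1111, -0.2222]
  T[2,:] = [+0.0000, -0.0556, +0.2778]
|roots of det(T-λI)|: 0.3333, 0.0556, 0.0000.
ρ = 0.3333; 0.3333 < 1 ⇒ converges.

yes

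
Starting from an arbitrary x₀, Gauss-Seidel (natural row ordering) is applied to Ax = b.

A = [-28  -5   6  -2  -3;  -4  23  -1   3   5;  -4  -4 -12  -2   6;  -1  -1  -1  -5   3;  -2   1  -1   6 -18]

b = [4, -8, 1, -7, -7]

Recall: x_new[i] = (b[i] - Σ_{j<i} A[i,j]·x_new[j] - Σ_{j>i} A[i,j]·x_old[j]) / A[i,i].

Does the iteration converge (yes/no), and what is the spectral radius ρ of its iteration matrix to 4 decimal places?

Diagonal D = diag(-28, 23, -12, -5, -18); L, U strict lower/upper.
T_GS = -(D+L)⁻¹U: row 0 first, T[0,3] = -(-2)/(-28) = -0.0714; later rows by forward substitution.
  T[0,:] = [+0.0000 -0.1786 +0.2143 -0.0714 -0.1071]
  T[1,:] = [+0.0000 -0.0311 +0.0807 -0.1429 -0.2360]
  T[2,:] = [+0.0000 +0.0699 -0.0983 -0.0952 +0.6144]
  T[3,:] = [+0.0000 +0.0280 -0.0393 +0.0619 +0.5458]
  T[4,:] = [+0.0000 +0.0236 -0.0270 +0.0259 +0.1466]
|roots of det(T-λI)|: 0.1626, 0.0965, 0.0965, 0.0569, 0.0000.
ρ(T) = max|λ| = 0.1626; 0.1626 < 1, so it converges for any x₀.

yes, ρ = 0.1626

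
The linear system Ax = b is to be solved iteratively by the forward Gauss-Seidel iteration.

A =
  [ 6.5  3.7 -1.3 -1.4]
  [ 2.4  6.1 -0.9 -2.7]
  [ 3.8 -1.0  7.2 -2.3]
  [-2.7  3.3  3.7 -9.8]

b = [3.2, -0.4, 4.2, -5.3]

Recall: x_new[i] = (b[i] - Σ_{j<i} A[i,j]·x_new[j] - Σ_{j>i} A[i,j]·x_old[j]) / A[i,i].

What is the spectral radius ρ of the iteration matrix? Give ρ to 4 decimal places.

Write A = D+L+U with D = diag(6.5, 6.1, 7.2, -9.8).
Gauss-Seidel: T = -(D+L)⁻¹U, row 0 first, T[0,1] = -(3.7)/(6.5) = -0.5692; later rows by forward substitution.
  T[0,:] = [+0.0000 -0.5692 +0.2000 +0.2154]
  T[1,:] = [+0.0000 +0.2240 +0.0689 +0.3579]
  T[2,:] = [+0.0000 +0.3315 -0.0960 +0.2555]
  T[3,:] = [+0.0000 +0.3574 -0.0682 +0.1576]
|λ(T)| sorted: 0.5532, 0.2011, 0.0664, 0.0000.
ρ = 0.5532; 0.5532 < 1: convergent.

0.5532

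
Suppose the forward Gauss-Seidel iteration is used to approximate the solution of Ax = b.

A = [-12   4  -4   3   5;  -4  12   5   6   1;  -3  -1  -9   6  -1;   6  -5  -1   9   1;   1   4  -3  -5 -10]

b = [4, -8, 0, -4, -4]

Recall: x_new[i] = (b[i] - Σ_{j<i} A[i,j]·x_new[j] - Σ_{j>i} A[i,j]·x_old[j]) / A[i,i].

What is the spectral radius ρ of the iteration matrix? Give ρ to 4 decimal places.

0.8570

Write A = D+L+U with D = diag(-12, 12, -9, 9, -10).
Gauss-Seidel: T = -(D+L)⁻¹U, row 0 first, T[0,2] = -(-4)/(-12) = -0.3333; later rows by forward substitution.
  T[0,:] = [+0.0000  +0.3333  -0.3333  +0.2500  +0.4167]
  T[1,:] = [+0.0000  +0.1111  -0.5278  -0.4167  +0.0556]
  T[2,:] = [+0.0000  -0.1235  +0.1698  +0.6296  -0.2562]
  T[3,:] = [+0.0000  -0.1742  -0.0521  -0.3282  -0.3865]
  T[4,:] = [+0.0000  +0.2019  -0.2693  -0.1665  +0.3340]
moduli |λ_i(T)| = 0.8570, 0.3815, 0.3815, 0.0083, 0.0000.
ρ(T) = max|λ| = 0.8570; 0.8570 < 1: convergent.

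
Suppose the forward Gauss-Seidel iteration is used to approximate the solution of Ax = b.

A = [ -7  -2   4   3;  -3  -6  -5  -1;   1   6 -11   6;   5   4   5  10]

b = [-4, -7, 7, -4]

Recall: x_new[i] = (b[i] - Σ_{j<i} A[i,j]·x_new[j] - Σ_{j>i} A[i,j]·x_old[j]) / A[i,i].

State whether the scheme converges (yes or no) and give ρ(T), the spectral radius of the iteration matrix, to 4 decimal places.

A = D + L + U where D = diag(-7, -6, -11, 10).
Gauss-Seidel: T = -(D+L)⁻¹U, row 0 first, T[0,3] = -(3)/(-7) = +0.4286; later rows by forward substitution.
  T[0,:] = [+0.0000  -0.2857  +0.5714  +0.4286]
  T[1,:] = [+0.0000  +0.1429  -1.1190  -0.3810]
  T[2,:] = [+0.0000  +0.0519  -0.5584  +0.3766]
  T[3,:] = [+0.0000  +0.0597  +0.4411  -0.2502]
|roots of det(T-λI)|: 0.8327, 0.2792, 0.2792, 0.0000.
spectral radius ρ = 0.8327; 0.8327 < 1, so it converges for any x₀.

yes, ρ = 0.8327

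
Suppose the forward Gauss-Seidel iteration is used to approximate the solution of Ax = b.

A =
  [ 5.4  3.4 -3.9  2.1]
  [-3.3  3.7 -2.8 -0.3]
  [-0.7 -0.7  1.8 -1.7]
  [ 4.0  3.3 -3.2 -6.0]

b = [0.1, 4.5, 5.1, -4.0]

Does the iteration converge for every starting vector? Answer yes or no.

A = D + L + U where D = diag(5.4, 3.7, 1.8, -6).
T_GS = -(D+L)⁻¹U: row 0 first, T[0,3] = -(2.1)/(5.4) = -0.3889; later rows by forward substitution.
  T[0,:] = [+0.0000  -0.6296  +0.7222  -0.3889]
  T[1,:] = [+0.0000  -0.5616  +1.4009  -0.2658]
  T[2,:] = [+0.0000  -0.4632  +0.8257  +0.6899]
  T[3,:] = [+0.0000  -0.4816  +0.8116  -0.7734]
|roots of det(T-λI)|: 1.2595, 0.4880, 0.4880, 0.0000.
spectral radius ρ = 1.2595; 1.2595 > 1 ⇒ diverges.

no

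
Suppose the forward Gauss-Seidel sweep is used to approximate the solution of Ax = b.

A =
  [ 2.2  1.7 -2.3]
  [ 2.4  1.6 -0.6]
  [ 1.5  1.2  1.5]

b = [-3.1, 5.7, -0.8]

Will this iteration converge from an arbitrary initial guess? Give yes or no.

A = D + L + U where D = diag(2.2, 1.6, 1.5).
T_GS = -(D+L)⁻¹U: row 0 first, T[0,2] = -(-2.3)/(2.2) = +1.0455; later rows by forward substitution.
  T[0,:] = [+0.0000 -0.7727 +1.0455]
  T[1,:] = [+0.0000 +1.1591 -1.1932]
  T[2,:] = [+0.0000 -0.1545 -0.0909]
|eigenvalues of T|: 1.2924, 0.2242, 0.0000.
spectral radius ρ = 1.2924; 1.2924 > 1: divergent.

no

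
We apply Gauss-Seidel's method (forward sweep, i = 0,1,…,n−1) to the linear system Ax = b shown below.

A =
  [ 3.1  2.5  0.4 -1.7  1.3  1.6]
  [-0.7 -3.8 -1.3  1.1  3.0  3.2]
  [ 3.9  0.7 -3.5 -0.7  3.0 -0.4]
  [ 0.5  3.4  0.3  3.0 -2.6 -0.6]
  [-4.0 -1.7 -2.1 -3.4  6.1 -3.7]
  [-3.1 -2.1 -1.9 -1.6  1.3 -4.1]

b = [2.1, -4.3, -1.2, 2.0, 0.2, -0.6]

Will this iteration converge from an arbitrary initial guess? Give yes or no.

Diagonal D = diag(3.1, -3.8, -3.5, 3, 6.1, -4.1); L, U strict lower/upper.
T_GS = -(D+L)⁻¹U: row 0 first, T[0,5] = -(1.6)/(3.1) = -0.5161; later rows by forward substitution.
  T[0,:] = [+0.0000  -0.8065  -0.1290  +0.5484  -0.4194  -0.5161]
  T[1,:] = [+0.0000  +0.1486  -0.3183  +0.1885  +0.8667  +0.9372]
  T[2,:] = [+0.0000  -0.8689  -0.2074  +0.4488  +0.5632  -0.5020]
  T[3,:] = [+0.0000  +0.0529  +0.4030  -0.3499  -0.1020  -0.7259]
  T[4,:] = [+0.0000  -0.7570  -0.0201  +0.3716  +0.1036  -0.0481]
  T[5,:] = [+0.0000  +0.6756  +0.1931  -0.4648  -0.3152  +0.4109]
|eigenvalues of T|: 1.1403, 0.5517, 0.5517, 0.2514, 0.2514, 0.0000.
ρ = 1.1403; 1.1403 > 1: divergent.

no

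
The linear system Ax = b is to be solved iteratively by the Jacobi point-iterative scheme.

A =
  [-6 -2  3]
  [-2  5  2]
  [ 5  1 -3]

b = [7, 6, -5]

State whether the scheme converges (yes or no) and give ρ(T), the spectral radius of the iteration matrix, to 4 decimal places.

yes, ρ = 0.9356

Let D = diag(-6, 5, -3); L, U the strict triangles.
Jacobi: T = -D⁻¹(L+U), T[2,1] = -(1)/(-3) = +0.3333; T[2,2] = 0.
  T[0,:] = [+0.0000 -0.3333 +0.5000]
  T[1,:] = [+0.4000 +0.0000 -0.4000]
  T[2,:] = [+1.6667 +0.3333 +0.0000]
|roots of det(T-λI)|: 0.9356, 0.5557, 0.5557.
ρ(T) = max|λ| = 0.9356; 0.9356 < 1: convergent.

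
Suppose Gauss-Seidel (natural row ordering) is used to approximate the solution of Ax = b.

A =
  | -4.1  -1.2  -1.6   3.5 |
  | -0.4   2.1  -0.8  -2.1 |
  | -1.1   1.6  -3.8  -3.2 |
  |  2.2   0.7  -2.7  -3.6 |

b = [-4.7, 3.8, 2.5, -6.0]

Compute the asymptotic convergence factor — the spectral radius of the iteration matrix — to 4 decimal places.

1.2184

Diagonal D = diag(-4.1, 2.1, -3.8, -3.6); L, U strict lower/upper.
Gauss-Seidel: T = -(D+L)⁻¹U, row 0 first, T[0,2] = -(-1.6)/(-4.1) = -0.3902; later rows by forward substitution.
  T[0,:] = [+0.0000  -0.2927  -0.3902  +0.8537]
  T[1,:] = [+0.0000  -0.0557  +0.3066  +1.1626]
  T[2,:] = [+0.0000  +0.0613  +0.2421  -0.5997]
  T[3,:] = [+0.0000  -0.2356  -0.3604  +1.1975]
|λ(T)| sorted: 1.2184, 0.2170, 0.2170, 0.0000.
spectral radius ρ = 1.2184; 1.2184 > 1: divergent.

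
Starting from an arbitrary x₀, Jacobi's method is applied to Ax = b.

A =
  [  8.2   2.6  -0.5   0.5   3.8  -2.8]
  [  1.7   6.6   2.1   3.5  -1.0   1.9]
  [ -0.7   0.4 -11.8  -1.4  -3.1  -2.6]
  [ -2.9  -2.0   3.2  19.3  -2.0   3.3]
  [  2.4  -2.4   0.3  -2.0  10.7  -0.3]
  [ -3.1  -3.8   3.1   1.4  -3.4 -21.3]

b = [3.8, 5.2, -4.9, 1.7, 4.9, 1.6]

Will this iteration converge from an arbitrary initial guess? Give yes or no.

Diagonal D = diag(8.2, 6.6, -11.8, 19.3, 10.7, -21.3); L, U strict lower/upper.
Jacobi T = -D⁻¹(L+U): T[4,2] = -(0.3)/(10.7) = -0.0280; T[4,4] = 0.
  T[0,:] = [+0.0000  -0.3171  +0.0610  -0.0610  -0.4634  +0.3415]
  T[1,:] = [-0.2576  +0.0000  -0.3182  -0.5303  +0.1515  -0.2879]
  T[2,:] = [-0.0593  +0.0339  +0.0000  -0.1186  -0.2627  -0.2203]
  T[3,:] = [+0.1503  +0.1036  -0.1658  +0.0000  +0.1036  -0.1710]
  T[4,:] = [-0.2243  +0.2243  -0.0280  +0.1869  +0.0000  +0.0280]
  T[5,:] = [-0.1455  -0.1784  +0.1455  +0.0657  -0.1596  +0.0000]
moduli |λ_i(T)| = 0.5890, 0.3594, 0.3594, 0.3509, 0.3509, 0.1555.
ρ(T) = max|λ| = 0.5890; 0.5890 < 1 ⇒ converges.

yes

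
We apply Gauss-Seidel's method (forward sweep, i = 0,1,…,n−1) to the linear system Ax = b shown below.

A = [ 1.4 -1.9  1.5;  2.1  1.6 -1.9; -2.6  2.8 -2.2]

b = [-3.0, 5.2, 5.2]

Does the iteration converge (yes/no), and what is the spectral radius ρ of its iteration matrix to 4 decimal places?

no, ρ = 1.5828

Write A = D+L+U with D = diag(1.4, 1.6, -2.2).
GS T = -(D+L)⁻¹U: row 0 first, T[0,2] = -(1.5)/(1.4) = -1.0714; later rows by forward substitution.
  T[0,:] = [+0.0000  +1.3571  -1.0714]
  T[1,:] = [+0.0000  -1.7812  +2.5937]
  T[2,:] = [+0.0000  -3.8709  +4.5674]
eigenvalue magnitudes: 1.5828, 1.2034, 0.0000.
ρ(T) = max|λ| = 1.5828; 1.5828 > 1, so it fails to converge.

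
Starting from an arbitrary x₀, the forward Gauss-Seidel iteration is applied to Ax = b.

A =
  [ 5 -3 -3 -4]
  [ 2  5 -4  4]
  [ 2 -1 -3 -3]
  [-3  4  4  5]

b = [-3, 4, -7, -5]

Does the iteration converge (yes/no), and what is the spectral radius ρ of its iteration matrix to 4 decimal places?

no, ρ = 1.4181

Write A = D+L+U with D = diag(5, 5, -3, 5).
Gauss-Seidel: T = -(D+L)⁻¹U, row 0 first, T[0,1] = -(-3)/(5) = +0.6000; later rows by forward substitution.
  T[0,:] = [+0.0000 +0.6000 +0.6000 +0.8000]
  T[1,:] = [+0.0000 -0.2400 +0.5600 -1.1200]
  T[2,:] = [+0.0000 +0.4800 +0.2133 -0.0933]
  T[3,:] = [+0.0000 +0.1680 -0.2587 +1.4507]
|roots of det(T-λI)|: 1.4181, 0.4536, 0.4477, 0.0000.
ρ = 1.4181; 1.4181 > 1, so it fails to converge.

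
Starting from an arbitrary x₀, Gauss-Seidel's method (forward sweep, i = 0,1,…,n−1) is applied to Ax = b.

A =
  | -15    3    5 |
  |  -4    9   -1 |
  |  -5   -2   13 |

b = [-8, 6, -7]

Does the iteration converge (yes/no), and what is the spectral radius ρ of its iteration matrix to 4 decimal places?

Diagonal D = diag(-15, 9, 13); L, U strict lower/upper.
GS T = -(D+L)⁻¹U: row 0 first, T[0,2] = -(5)/(-15) = +0.3333; later rows by forward substitution.
  T[0,:] = [+0.0000 +0.2000 +0.3333]
  T[1,:] = [+0.0000 +0.0889 +0.2593]
  T[2,:] = [+0.0000 +0.0906 +0.1681]
|eigenvalues of T|: 0.2868, 0.0298, 0.0000.
ρ(T) = max|λ| = 0.2868; 0.2868 < 1: convergent.

yes, ρ = 0.2868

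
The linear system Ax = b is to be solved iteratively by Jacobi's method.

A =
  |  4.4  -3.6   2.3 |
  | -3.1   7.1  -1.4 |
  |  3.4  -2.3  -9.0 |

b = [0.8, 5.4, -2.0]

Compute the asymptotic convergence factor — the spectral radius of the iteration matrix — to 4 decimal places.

Split A = D + L + U, D = diag(4.4, 7.1, -9).
T_J = -D⁻¹(L+U): T[0,1] = -(-3.6)/(4.4) = +0.8182; T[0,0] = 0.
  T[0,:] = [+0.0000, +0.8182, -0.5227]
  T[1,:] = [+0.4366, +0.0000, +0.1972]
  T[2,:] = [+0.3778, -0.2556, +0.0000]
|eigenvalues of T|: 0.5658, 0.4591, 0.4591.
spectral radius ρ = 0.5658; 0.5658 < 1: convergent.

0.5658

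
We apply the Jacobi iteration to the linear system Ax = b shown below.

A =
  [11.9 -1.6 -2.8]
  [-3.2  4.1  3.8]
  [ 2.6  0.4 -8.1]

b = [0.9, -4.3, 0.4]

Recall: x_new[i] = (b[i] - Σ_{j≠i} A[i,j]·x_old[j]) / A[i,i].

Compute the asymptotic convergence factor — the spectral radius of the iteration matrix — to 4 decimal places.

0.4509

Write A = D+L+U with D = diag(11.9, 4.1, -8.1).
T_J = -D⁻¹(L+U): T[1,0] = -(-3.2)/(4.1) = +0.7805; T[1,1] = 0.
  T[0,:] = [+0.0000  +0.1345  +0.2353]
  T[1,:] = [+0.7805  +0.0000  -0.9268]
  T[2,:] = [+0.3210  +0.0494  +0.0000]
|eigenvalues of T|: 0.4509, 0.2619, 0.2619.
ρ(T) = max|λ| = 0.4509; 0.4509 < 1, so it converges for any x₀.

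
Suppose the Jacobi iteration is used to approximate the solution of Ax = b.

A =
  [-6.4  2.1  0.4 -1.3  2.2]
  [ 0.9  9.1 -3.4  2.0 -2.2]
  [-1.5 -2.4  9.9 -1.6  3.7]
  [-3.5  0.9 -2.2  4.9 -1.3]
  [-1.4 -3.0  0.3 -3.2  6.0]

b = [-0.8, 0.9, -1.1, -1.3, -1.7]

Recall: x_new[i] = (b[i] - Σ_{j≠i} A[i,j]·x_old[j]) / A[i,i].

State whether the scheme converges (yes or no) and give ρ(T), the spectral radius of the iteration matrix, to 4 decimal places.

Write A = D+L+U with D = diag(-6.4, 9.1, 9.9, 4.9, 6).
T_J = -D⁻¹(L+U): T[0,1] = -(2.1)/(-6.4) = +0.3281; T[0,0] = 0.
  T[0,:] = [+0.0000 +0.3281 +0.0625 -0.2031 +0.3438]
  T[1,:] = [-0.0989 +0.0000 +0.3736 -0.2198 +0.2418]
  T[2,:] = [+0.1515 +0.2424 +0.0000 +0.1616 -0.3737]
  T[3,:] = [+0.7143 -0.1837 +0.4490 +0.0000 +0.2653]
  T[4,:] = [+0.2333 +0.5000 -0.0500 +0.5333 +0.0000]
eigenvalue magnitudes: 0.8764, 0.4871, 0.4871, 0.4034, 0.4034.
spectral radius ρ = 0.8764; 0.8764 < 1: convergent.

yes, ρ = 0.8764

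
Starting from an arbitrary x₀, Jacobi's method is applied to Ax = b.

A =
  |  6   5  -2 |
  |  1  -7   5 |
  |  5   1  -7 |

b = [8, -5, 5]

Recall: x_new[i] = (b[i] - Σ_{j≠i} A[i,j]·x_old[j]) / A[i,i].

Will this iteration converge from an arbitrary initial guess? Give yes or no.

yes

Let D = diag(6, -7, -7); L, U the strict triangles.
T_J = -D⁻¹(L+U): T[1,0] = -(1)/(-7) = +0.1429; T[1,1] = 0.
  T[0,:] = [+0.0000, -0.8333, +0.3333]
  T[1,:] = [+0.1429, +0.0000, +0.7143]
  T[2,:] = [+0.7143, +0.1429, +0.0000]
moduli |λ_i(T)| = 0.8460, 0.7032, 0.7032.
ρ = 0.8460; 0.8460 < 1 ⇒ converges.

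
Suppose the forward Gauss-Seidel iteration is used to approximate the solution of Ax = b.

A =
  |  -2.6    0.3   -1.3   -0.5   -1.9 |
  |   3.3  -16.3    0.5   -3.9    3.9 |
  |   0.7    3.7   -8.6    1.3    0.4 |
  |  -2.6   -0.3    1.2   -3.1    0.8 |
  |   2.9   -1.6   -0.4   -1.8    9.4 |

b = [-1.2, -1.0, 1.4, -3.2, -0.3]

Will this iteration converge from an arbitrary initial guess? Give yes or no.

yes

Let D = diag(-2.6, -16.3, -8.6, -3.1, 9.4); L, U the strict triangles.
Gauss-Seidel: T = -(D+L)⁻¹U, row 0 first, T[0,2] = -(-1.3)/(-2.6) = -0.5000; later rows by forward substitution.
  T[0,:] = [+0.0000 +0.1154 -0.5000 -0.1923 -0.7308]
  T[1,:] = [+0.0000 +0.0234 -0.0706 -0.2782 +0.0913]
  T[2,:] = [+0.0000 +0.0194 -0.0711 +0.0158 +0.0263]
  T[3,:] = [+0.0000 -0.0915 +0.3987 +0.1943 +0.8723]
  T[4,:] = [+0.0000 -0.0483 +0.2156 +0.0499 +0.4092]
|roots of det(T-λI)|: 0.5973, 0.0429, 0.0429, 0.0388, 0.0000.
ρ = 0.5973; 0.5973 < 1: convergent.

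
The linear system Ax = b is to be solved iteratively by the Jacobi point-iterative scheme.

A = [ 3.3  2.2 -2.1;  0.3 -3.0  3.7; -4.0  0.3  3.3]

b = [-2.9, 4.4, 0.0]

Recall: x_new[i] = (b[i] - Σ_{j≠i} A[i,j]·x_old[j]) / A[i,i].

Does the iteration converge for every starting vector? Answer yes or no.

no

Split A = D + L + U, D = diag(3.3, -3, 3.3).
Jacobi: T = -D⁻¹(L+U), T[0,1] = -(2.2)/(3.3) = -0.6667; T[0,0] = 0.
  T[0,:] = [+0.0000 -0.6667 +0.6364]
  T[1,:] = [+0.1000 +0.0000 +1.2333]
  T[2,:] = [+1.2121 -0.0909 +0.0000]
|λ(T)| sorted: 1.1961, 0.9155, 0.9155.
spectral radius ρ = 1.1961; 1.1961 > 1 ⇒ diverges.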